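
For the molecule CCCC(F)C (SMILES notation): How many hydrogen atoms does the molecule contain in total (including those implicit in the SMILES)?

Walk through each heavy atom and fill implicit hydrogens from standard valence (C 4, N 3, O 2, S 2, halogen 1):
  atom 1: C, bond orders sum to 1 (valence 4) → 3 H
  atom 2: C, bond orders sum to 2 (valence 4) → 2 H
  atom 3: C, bond orders sum to 2 (valence 4) → 2 H
  atom 4: C, bond orders sum to 3 (valence 4) → 1 H
  atom 5: F (halogen, monovalent) → 0 H
  atom 6: C, bond orders sum to 1 (valence 4) → 3 H
Total hydrogens: 11.

11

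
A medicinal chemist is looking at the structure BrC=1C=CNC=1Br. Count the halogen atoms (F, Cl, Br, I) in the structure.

2

Halogen atoms appear at heavy-atom positions 1, 7 (2×Br).
Halogen count: 2.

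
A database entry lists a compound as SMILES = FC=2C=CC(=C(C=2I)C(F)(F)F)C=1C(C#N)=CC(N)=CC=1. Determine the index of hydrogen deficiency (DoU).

Degree of unsaturation = (number of rings) + (number of π bonds).
Ring closures in the SMILES: 2.
π bonds: 6 double bonds (each 1 DoU), 1 triple bond (each 2 DoU) → 8 DoU from unsaturation.
Total DoU = 2 + 8 = 10.

10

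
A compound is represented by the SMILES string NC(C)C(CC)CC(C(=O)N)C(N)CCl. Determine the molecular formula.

C10H22ClN3O

Walk through each heavy atom and fill implicit hydrogens from standard valence (C 4, N 3, O 2, S 2, halogen 1):
  atom 1: N, bond orders sum to 1 (valence 3) → 2 H
  atom 2: C, bond orders sum to 3 (valence 4) → 1 H
  atom 3: C, bond orders sum to 1 (valence 4) → 3 H
  atom 4: C, bond orders sum to 3 (valence 4) → 1 H
  atom 5: C, bond orders sum to 2 (valence 4) → 2 H
  atom 6: C, bond orders sum to 1 (valence 4) → 3 H
  atom 7: C, bond orders sum to 2 (valence 4) → 2 H
  atom 8: C, bond orders sum to 3 (valence 4) → 1 H
  atom 9: C, bond orders sum to 4 (valence 4) → 0 H
  atom 10: O, bond orders sum to 2 (valence 2) → 0 H
  atom 11: N, bond orders sum to 1 (valence 3) → 2 H
  atom 12: C, bond orders sum to 3 (valence 4) → 1 H
  atom 13: N, bond orders sum to 1 (valence 3) → 2 H
  atom 14: C, bond orders sum to 2 (valence 4) → 2 H
  atom 15: Cl (halogen, monovalent) → 0 H
Totals → C:10, H:22, Cl:1, N:3, O:1.
In Hill order: C10H22ClN3O.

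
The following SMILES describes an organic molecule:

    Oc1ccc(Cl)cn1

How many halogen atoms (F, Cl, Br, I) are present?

Halogen atoms appear at heavy-atom position 6 (1×Cl).
Other groups present: 1 hydroxyl.
Halogen count: 1.

1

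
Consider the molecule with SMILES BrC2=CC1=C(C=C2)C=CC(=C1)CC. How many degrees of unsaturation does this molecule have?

7

Degree of unsaturation = (number of rings) + (number of π bonds).
Ring closures in the SMILES: 2.
π bonds: 5 double bonds (each 1 DoU) → 5 DoU from unsaturation.
Total DoU = 2 + 5 = 7.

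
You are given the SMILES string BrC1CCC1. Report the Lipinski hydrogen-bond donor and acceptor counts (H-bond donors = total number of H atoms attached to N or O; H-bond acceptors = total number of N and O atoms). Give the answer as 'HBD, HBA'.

0, 0

Donors: find every N or O and count the H atoms it carries.
  (no N or O atoms present)
Lipinski HBD = 0.
Acceptors: N atoms = 0, O atoms = 0 → HBA = 0.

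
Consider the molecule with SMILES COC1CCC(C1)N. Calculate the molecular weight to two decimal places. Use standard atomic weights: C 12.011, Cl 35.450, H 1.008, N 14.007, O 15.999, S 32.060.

115.18 g/mol

First, the molecular formula is C6H13NO (counting implicit H from valence).
  C: 6 × 12.011 = 72.066
  H: 13 × 1.008 = 13.104
  N: 1 × 14.007 = 14.007
  O: 1 × 15.999 = 15.999
Sum: 6×12.011 + 13×1.008 + 1×14.007 + 1×15.999 = 115.176 → 115.18 g/mol.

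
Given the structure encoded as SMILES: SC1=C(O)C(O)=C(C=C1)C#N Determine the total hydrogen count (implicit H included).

Walk through each heavy atom and fill implicit hydrogens from standard valence (C 4, N 3, O 2, S 2, halogen 1):
  atom 1: S, bond orders sum to 1 (valence 2) → 1 H
  atom 2: C, bond orders sum to 4 (valence 4) → 0 H
  atom 3: C, bond orders sum to 4 (valence 4) → 0 H
  atom 4: O, bond orders sum to 1 (valence 2) → 1 H
  atom 5: C, bond orders sum to 4 (valence 4) → 0 H
  atom 6: O, bond orders sum to 1 (valence 2) → 1 H
  atom 7: C, bond orders sum to 4 (valence 4) → 0 H
  atom 8: C, bond orders sum to 3 (valence 4) → 1 H
  atom 9: C, bond orders sum to 3 (valence 4) → 1 H
  atom 10: C, bond orders sum to 4 (valence 4) → 0 H
  atom 11: N, bond orders sum to 3 (valence 3) → 0 H
Total hydrogens: 5.

5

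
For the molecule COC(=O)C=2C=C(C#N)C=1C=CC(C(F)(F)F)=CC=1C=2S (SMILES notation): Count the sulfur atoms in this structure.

1

Scan the SMILES for S atoms (remember two-letter symbols like Cl and Br are single atoms).
Sulfur count: 1.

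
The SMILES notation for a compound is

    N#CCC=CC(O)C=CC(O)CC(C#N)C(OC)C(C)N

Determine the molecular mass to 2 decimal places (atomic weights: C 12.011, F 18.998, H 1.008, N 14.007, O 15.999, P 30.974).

293.37 g/mol

First, the molecular formula is C15H23N3O3 (counting implicit H from valence).
  C: 15 × 12.011 = 180.165
  H: 23 × 1.008 = 23.184
  N: 3 × 14.007 = 42.021
  O: 3 × 15.999 = 47.997
Sum: 15×12.011 + 23×1.008 + 3×14.007 + 3×15.999 = 293.367 → 293.37 g/mol.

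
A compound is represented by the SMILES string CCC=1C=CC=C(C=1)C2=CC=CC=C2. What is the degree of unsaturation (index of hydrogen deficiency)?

8

Molecular formula: C14H14.
DoU = (2C + 2 + N − H − X) / 2, where X is the halogen count and O/S are ignored.
    = (2·14 + 2 + 0 − 14 − 0) / 2 = 16 / 2 = 8.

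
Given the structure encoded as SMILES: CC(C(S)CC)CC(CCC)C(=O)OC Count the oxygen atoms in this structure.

Scan the SMILES for O atoms (remember two-letter symbols like Cl and Br are single atoms).
Oxygen count: 2.

2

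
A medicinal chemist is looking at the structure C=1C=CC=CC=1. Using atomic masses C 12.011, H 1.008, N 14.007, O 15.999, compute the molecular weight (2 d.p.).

First, the molecular formula is C6H6 (counting implicit H from valence).
  C: 6 × 12.011 = 72.066
  H: 6 × 1.008 = 6.048
Sum: 6×12.011 + 6×1.008 = 78.114 → 78.11 g/mol.

78.11 g/mol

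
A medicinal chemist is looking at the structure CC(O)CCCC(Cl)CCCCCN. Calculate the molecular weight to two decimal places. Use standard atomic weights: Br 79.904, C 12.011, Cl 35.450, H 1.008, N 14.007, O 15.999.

First, the molecular formula is C11H24ClNO (counting implicit H from valence).
  C: 11 × 12.011 = 132.121
  Cl: 1 × 35.450 = 35.450
  H: 24 × 1.008 = 24.192
  N: 1 × 14.007 = 14.007
  O: 1 × 15.999 = 15.999
Sum: 11×12.011 + 1×35.450 + 24×1.008 + 1×14.007 + 1×15.999 = 221.769 → 221.77 g/mol.

221.77 g/mol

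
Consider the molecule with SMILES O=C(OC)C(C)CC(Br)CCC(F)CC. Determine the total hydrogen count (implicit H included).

Walk through each heavy atom and fill implicit hydrogens from standard valence (C 4, N 3, O 2, S 2, halogen 1):
  atom 1: O, bond orders sum to 2 (valence 2) → 0 H
  atom 2: C, bond orders sum to 4 (valence 4) → 0 H
  atom 3: O, bond orders sum to 2 (valence 2) → 0 H
  atom 4: C, bond orders sum to 1 (valence 4) → 3 H
  atom 5: C, bond orders sum to 3 (valence 4) → 1 H
  atom 6: C, bond orders sum to 1 (valence 4) → 3 H
  atom 7: C, bond orders sum to 2 (valence 4) → 2 H
  atom 8: C, bond orders sum to 3 (valence 4) → 1 H
  atom 9: Br (halogen, monovalent) → 0 H
  atom 10: C, bond orders sum to 2 (valence 4) → 2 H
  atom 11: C, bond orders sum to 2 (valence 4) → 2 H
  atom 12: C, bond orders sum to 3 (valence 4) → 1 H
  atom 13: F (halogen, monovalent) → 0 H
  atom 14: C, bond orders sum to 2 (valence 4) → 2 H
  atom 15: C, bond orders sum to 1 (valence 4) → 3 H
Total hydrogens: 20.

20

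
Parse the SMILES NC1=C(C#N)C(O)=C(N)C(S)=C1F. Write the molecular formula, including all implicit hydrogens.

C7H6FN3OS

Walk through each heavy atom and fill implicit hydrogens from standard valence (C 4, N 3, O 2, S 2, halogen 1):
  atom 1: N, bond orders sum to 1 (valence 3) → 2 H
  atom 2: C, bond orders sum to 4 (valence 4) → 0 H
  atom 3: C, bond orders sum to 4 (valence 4) → 0 H
  atom 4: C, bond orders sum to 4 (valence 4) → 0 H
  atom 5: N, bond orders sum to 3 (valence 3) → 0 H
  atom 6: C, bond orders sum to 4 (valence 4) → 0 H
  atom 7: O, bond orders sum to 1 (valence 2) → 1 H
  atom 8: C, bond orders sum to 4 (valence 4) → 0 H
  atom 9: N, bond orders sum to 1 (valence 3) → 2 H
  atom 10: C, bond orders sum to 4 (valence 4) → 0 H
  atom 11: S, bond orders sum to 1 (valence 2) → 1 H
  atom 12: C, bond orders sum to 4 (valence 4) → 0 H
  atom 13: F (halogen, monovalent) → 0 H
Totals → C:7, H:6, F:1, N:3, O:1, S:1.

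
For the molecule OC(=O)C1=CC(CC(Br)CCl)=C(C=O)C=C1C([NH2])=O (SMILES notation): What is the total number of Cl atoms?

1

Scan the SMILES for Cl atoms (remember two-letter symbols like Cl and Br are single atoms).
Chlorine count: 1.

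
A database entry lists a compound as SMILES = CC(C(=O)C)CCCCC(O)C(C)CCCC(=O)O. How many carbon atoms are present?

Count every carbon token in the SMILES (each C, including those in ring-closure positions and inside branches).
Carbon count: 15.

15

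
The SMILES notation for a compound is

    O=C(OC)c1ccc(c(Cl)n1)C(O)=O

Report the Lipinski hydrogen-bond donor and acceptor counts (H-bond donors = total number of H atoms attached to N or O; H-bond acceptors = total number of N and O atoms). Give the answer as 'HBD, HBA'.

Donors: find every N or O and count the H atoms it carries.
  atom 1 (O): bond orders sum to 2 → 0 H
  atom 3 (O): bond orders sum to 2 → 0 H
  atom 11 (N): bond orders sum to 3 → 0 H
  atom 13 (O): bond orders sum to 1 → 1 H
  atom 14 (O): bond orders sum to 2 → 0 H
Lipinski HBD = 1.
Acceptors: N atoms = 1, O atoms = 4 → HBA = 5.

1, 5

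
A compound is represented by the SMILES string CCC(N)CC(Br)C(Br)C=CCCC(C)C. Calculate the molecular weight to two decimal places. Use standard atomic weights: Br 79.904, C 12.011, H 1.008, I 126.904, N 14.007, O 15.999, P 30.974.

First, the molecular formula is C13H25Br2N (counting implicit H from valence).
  Br: 2 × 79.904 = 159.808
  C: 13 × 12.011 = 156.143
  H: 25 × 1.008 = 25.200
  N: 1 × 14.007 = 14.007
Sum: 2×79.904 + 13×12.011 + 25×1.008 + 1×14.007 = 355.158 → 355.16 g/mol.

355.16 g/mol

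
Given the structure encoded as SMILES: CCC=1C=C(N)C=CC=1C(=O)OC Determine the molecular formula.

Walk through each heavy atom and fill implicit hydrogens from standard valence (C 4, N 3, O 2, S 2, halogen 1):
  atom 1: C, bond orders sum to 1 (valence 4) → 3 H
  atom 2: C, bond orders sum to 2 (valence 4) → 2 H
  atom 3: C, bond orders sum to 4 (valence 4) → 0 H
  atom 4: C, bond orders sum to 3 (valence 4) → 1 H
  atom 5: C, bond orders sum to 4 (valence 4) → 0 H
  atom 6: N, bond orders sum to 1 (valence 3) → 2 H
  atom 7: C, bond orders sum to 3 (valence 4) → 1 H
  atom 8: C, bond orders sum to 3 (valence 4) → 1 H
  atom 9: C, bond orders sum to 4 (valence 4) → 0 H
  atom 10: C, bond orders sum to 4 (valence 4) → 0 H
  atom 11: O, bond orders sum to 2 (valence 2) → 0 H
  atom 12: O, bond orders sum to 2 (valence 2) → 0 H
  atom 13: C, bond orders sum to 1 (valence 4) → 3 H
Totals → C:10, H:13, N:1, O:2.

C10H13NO2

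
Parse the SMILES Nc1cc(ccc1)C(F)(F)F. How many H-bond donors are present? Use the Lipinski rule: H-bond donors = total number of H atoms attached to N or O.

Donors: find every N or O and count the H atoms it carries.
  atom 1 (N): bond orders sum to 1 → 2 H
Lipinski HBD = 2.

2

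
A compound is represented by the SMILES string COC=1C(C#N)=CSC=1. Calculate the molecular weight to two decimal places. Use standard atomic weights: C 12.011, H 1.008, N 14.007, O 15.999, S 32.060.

First, the molecular formula is C6H5NOS (counting implicit H from valence).
  C: 6 × 12.011 = 72.066
  H: 5 × 1.008 = 5.040
  N: 1 × 14.007 = 14.007
  O: 1 × 15.999 = 15.999
  S: 1 × 32.060 = 32.060
Sum: 6×12.011 + 5×1.008 + 1×14.007 + 1×15.999 + 1×32.060 = 139.172 → 139.17 g/mol.

139.17 g/mol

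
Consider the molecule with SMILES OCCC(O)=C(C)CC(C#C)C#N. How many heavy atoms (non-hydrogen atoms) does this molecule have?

13

Every atom symbol written in the SMILES (organic subset) is one heavy atom; implicit H are not written.
Heavy atoms by element → C:10, N:1, O:2.
Total: 13.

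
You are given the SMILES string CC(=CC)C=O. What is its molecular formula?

Walk through each heavy atom and fill implicit hydrogens from standard valence (C 4, N 3, O 2, S 2, halogen 1):
  atom 1: C, bond orders sum to 1 (valence 4) → 3 H
  atom 2: C, bond orders sum to 4 (valence 4) → 0 H
  atom 3: C, bond orders sum to 3 (valence 4) → 1 H
  atom 4: C, bond orders sum to 1 (valence 4) → 3 H
  atom 5: C, bond orders sum to 3 (valence 4) → 1 H
  atom 6: O, bond orders sum to 2 (valence 2) → 0 H
Totals → C:5, H:8, O:1.

C5H8O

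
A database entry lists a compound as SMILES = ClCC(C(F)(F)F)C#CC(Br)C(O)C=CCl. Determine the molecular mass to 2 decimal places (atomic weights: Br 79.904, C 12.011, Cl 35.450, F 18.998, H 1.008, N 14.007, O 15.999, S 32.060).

339.96 g/mol

First, the molecular formula is C9H8BrCl2F3O (counting implicit H from valence).
  Br: 1 × 79.904 = 79.904
  C: 9 × 12.011 = 108.099
  Cl: 2 × 35.450 = 70.900
  F: 3 × 18.998 = 56.994
  H: 8 × 1.008 = 8.064
  O: 1 × 15.999 = 15.999
Sum: 1×79.904 + 9×12.011 + 2×35.450 + 3×18.998 + 8×1.008 + 1×15.999 = 339.960 → 339.96 g/mol.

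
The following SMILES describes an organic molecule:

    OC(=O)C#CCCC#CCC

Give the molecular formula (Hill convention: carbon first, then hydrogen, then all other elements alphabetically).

Walk through each heavy atom and fill implicit hydrogens from standard valence (C 4, N 3, O 2, S 2, halogen 1):
  atom 1: O, bond orders sum to 1 (valence 2) → 1 H
  atom 2: C, bond orders sum to 4 (valence 4) → 0 H
  atom 3: O, bond orders sum to 2 (valence 2) → 0 H
  atom 4: C, bond orders sum to 4 (valence 4) → 0 H
  atom 5: C, bond orders sum to 4 (valence 4) → 0 H
  atom 6: C, bond orders sum to 2 (valence 4) → 2 H
  atom 7: C, bond orders sum to 2 (valence 4) → 2 H
  atom 8: C, bond orders sum to 4 (valence 4) → 0 H
  atom 9: C, bond orders sum to 4 (valence 4) → 0 H
  atom 10: C, bond orders sum to 2 (valence 4) → 2 H
  atom 11: C, bond orders sum to 1 (valence 4) → 3 H
Totals → C:9, H:10, O:2.

C9H10O2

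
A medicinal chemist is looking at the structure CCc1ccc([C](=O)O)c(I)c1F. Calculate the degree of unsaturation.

Molecular formula: C9H8FIO2.
DoU = (2C + 2 + N − H − X) / 2, where X is the halogen count and O/S are ignored.
    = (2·9 + 2 + 0 − 8 − 2) / 2 = 10 / 2 = 5.

5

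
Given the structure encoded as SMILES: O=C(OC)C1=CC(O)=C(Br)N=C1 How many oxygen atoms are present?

Scan the SMILES for O atoms (remember two-letter symbols like Cl and Br are single atoms).
Oxygen count: 3.

3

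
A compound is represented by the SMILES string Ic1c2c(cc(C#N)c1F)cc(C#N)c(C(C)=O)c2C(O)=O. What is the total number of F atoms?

Scan the SMILES for F atoms (remember two-letter symbols like Cl and Br are single atoms).
Fluorine count: 1.

1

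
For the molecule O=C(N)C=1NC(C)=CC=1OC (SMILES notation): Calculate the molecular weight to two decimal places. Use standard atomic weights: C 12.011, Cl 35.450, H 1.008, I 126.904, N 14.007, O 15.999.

First, the molecular formula is C7H10N2O2 (counting implicit H from valence).
  C: 7 × 12.011 = 84.077
  H: 10 × 1.008 = 10.080
  N: 2 × 14.007 = 28.014
  O: 2 × 15.999 = 31.998
Sum: 7×12.011 + 10×1.008 + 2×14.007 + 2×15.999 = 154.169 → 154.17 g/mol.

154.17 g/mol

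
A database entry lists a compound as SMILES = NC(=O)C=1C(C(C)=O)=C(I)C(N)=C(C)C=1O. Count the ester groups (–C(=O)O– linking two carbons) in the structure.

0

Scan the SMILES for the ester motif — none present.
Groups that are present: 1 amide, 1 hydroxyl, 1 ketone, 1 primary amine.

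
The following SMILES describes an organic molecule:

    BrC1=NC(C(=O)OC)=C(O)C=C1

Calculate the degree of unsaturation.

5

Molecular formula: C7H6BrNO3.
DoU = (2C + 2 + N − H − X) / 2, where X is the halogen count and O/S are ignored.
    = (2·7 + 2 + 1 − 6 − 1) / 2 = 10 / 2 = 5.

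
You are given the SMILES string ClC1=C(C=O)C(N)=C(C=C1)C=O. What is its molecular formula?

C8H6ClNO2

Walk through each heavy atom and fill implicit hydrogens from standard valence (C 4, N 3, O 2, S 2, halogen 1):
  atom 1: Cl (halogen, monovalent) → 0 H
  atom 2: C, bond orders sum to 4 (valence 4) → 0 H
  atom 3: C, bond orders sum to 4 (valence 4) → 0 H
  atom 4: C, bond orders sum to 3 (valence 4) → 1 H
  atom 5: O, bond orders sum to 2 (valence 2) → 0 H
  atom 6: C, bond orders sum to 4 (valence 4) → 0 H
  atom 7: N, bond orders sum to 1 (valence 3) → 2 H
  atom 8: C, bond orders sum to 4 (valence 4) → 0 H
  atom 9: C, bond orders sum to 3 (valence 4) → 1 H
  atom 10: C, bond orders sum to 3 (valence 4) → 1 H
  atom 11: C, bond orders sum to 3 (valence 4) → 1 H
  atom 12: O, bond orders sum to 2 (valence 2) → 0 H
Totals → C:8, H:6, Cl:1, N:1, O:2.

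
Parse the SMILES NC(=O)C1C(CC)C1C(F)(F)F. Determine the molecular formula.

C7H10F3NO

Walk through each heavy atom and fill implicit hydrogens from standard valence (C 4, N 3, O 2, S 2, halogen 1):
  atom 1: N, bond orders sum to 1 (valence 3) → 2 H
  atom 2: C, bond orders sum to 4 (valence 4) → 0 H
  atom 3: O, bond orders sum to 2 (valence 2) → 0 H
  atom 4: C, bond orders sum to 3 (valence 4) → 1 H
  atom 5: C, bond orders sum to 3 (valence 4) → 1 H
  atom 6: C, bond orders sum to 2 (valence 4) → 2 H
  atom 7: C, bond orders sum to 1 (valence 4) → 3 H
  atom 8: C, bond orders sum to 3 (valence 4) → 1 H
  atom 9: C, bond orders sum to 4 (valence 4) → 0 H
  atom 10: F (halogen, monovalent) → 0 H
  atom 11: F (halogen, monovalent) → 0 H
  atom 12: F (halogen, monovalent) → 0 H
Totals → C:7, H:10, F:3, N:1, O:1.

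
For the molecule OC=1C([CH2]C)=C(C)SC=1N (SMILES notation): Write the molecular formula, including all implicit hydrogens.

Walk through each heavy atom and fill implicit hydrogens from standard valence (C 4, N 3, O 2, S 2, halogen 1):
  atom 1: O, bond orders sum to 1 (valence 2) → 1 H
  atom 2: C, bond orders sum to 4 (valence 4) → 0 H
  atom 3: C, bond orders sum to 4 (valence 4) → 0 H
  atom 4: C with explicit H count 2
  atom 5: C, bond orders sum to 1 (valence 4) → 3 H
  atom 6: C, bond orders sum to 4 (valence 4) → 0 H
  atom 7: C, bond orders sum to 1 (valence 4) → 3 H
  atom 8: S, bond orders sum to 2 (valence 2) → 0 H
  atom 9: C, bond orders sum to 4 (valence 4) → 0 H
  atom 10: N, bond orders sum to 1 (valence 3) → 2 H
Totals → C:7, H:11, N:1, O:1, S:1.

C7H11NOS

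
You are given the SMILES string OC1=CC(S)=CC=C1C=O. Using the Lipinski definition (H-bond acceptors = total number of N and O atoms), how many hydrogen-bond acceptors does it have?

2

N atoms: 0; O atoms: 2.
Lipinski HBA = 0 + 2 = 2.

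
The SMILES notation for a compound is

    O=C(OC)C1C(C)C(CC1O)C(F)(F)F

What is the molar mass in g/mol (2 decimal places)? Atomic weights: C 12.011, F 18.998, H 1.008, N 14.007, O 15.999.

226.19 g/mol

First, the molecular formula is C9H13F3O3 (counting implicit H from valence).
  C: 9 × 12.011 = 108.099
  F: 3 × 18.998 = 56.994
  H: 13 × 1.008 = 13.104
  O: 3 × 15.999 = 47.997
Sum: 9×12.011 + 3×18.998 + 13×1.008 + 3×15.999 = 226.194 → 226.19 g/mol.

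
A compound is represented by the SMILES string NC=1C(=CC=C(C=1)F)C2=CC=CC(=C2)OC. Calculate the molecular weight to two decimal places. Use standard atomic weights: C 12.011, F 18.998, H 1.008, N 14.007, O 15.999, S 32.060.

First, the molecular formula is C13H12FNO (counting implicit H from valence).
  C: 13 × 12.011 = 156.143
  F: 1 × 18.998 = 18.998
  H: 12 × 1.008 = 12.096
  N: 1 × 14.007 = 14.007
  O: 1 × 15.999 = 15.999
Sum: 13×12.011 + 1×18.998 + 12×1.008 + 1×14.007 + 1×15.999 = 217.243 → 217.24 g/mol.

217.24 g/mol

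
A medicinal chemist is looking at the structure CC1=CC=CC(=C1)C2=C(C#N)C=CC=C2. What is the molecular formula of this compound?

Walk through each heavy atom and fill implicit hydrogens from standard valence (C 4, N 3, O 2, S 2, halogen 1):
  atom 1: C, bond orders sum to 1 (valence 4) → 3 H
  atom 2: C, bond orders sum to 4 (valence 4) → 0 H
  atom 3: C, bond orders sum to 3 (valence 4) → 1 H
  atom 4: C, bond orders sum to 3 (valence 4) → 1 H
  atom 5: C, bond orders sum to 3 (valence 4) → 1 H
  atom 6: C, bond orders sum to 4 (valence 4) → 0 H
  atom 7: C, bond orders sum to 3 (valence 4) → 1 H
  atom 8: C, bond orders sum to 4 (valence 4) → 0 H
  atom 9: C, bond orders sum to 4 (valence 4) → 0 H
  atom 10: C, bond orders sum to 4 (valence 4) → 0 H
  atom 11: N, bond orders sum to 3 (valence 3) → 0 H
  atom 12: C, bond orders sum to 3 (valence 4) → 1 H
  atom 13: C, bond orders sum to 3 (valence 4) → 1 H
  atom 14: C, bond orders sum to 3 (valence 4) → 1 H
  atom 15: C, bond orders sum to 3 (valence 4) → 1 H
Totals → C:14, H:11, N:1.
In Hill order: C14H11N.

C14H11N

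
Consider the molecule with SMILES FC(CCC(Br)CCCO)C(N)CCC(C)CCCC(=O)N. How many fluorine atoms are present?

Scan the SMILES for F atoms (remember two-letter symbols like Cl and Br are single atoms).
Fluorine count: 1.

1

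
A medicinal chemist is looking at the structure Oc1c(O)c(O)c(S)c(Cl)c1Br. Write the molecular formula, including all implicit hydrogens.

C6H4BrClO3S

Walk through each heavy atom and fill implicit hydrogens from standard valence (C 4, N 3, O 2, S 2, halogen 1); for lowercase aromatic atoms, an aromatic c carries 1 H when it has two neighbours and 0 H with three, and aromatic n carries 0 H:
  atom 1: O, bond orders sum to 1 (valence 2) → 1 H
  atom 2: aromatic c, 3 neighbours → 0 H
  atom 3: aromatic c, 3 neighbours → 0 H
  atom 4: O, bond orders sum to 1 (valence 2) → 1 H
  atom 5: aromatic c, 3 neighbours → 0 H
  atom 6: O, bond orders sum to 1 (valence 2) → 1 H
  atom 7: aromatic c, 3 neighbours → 0 H
  atom 8: S, bond orders sum to 1 (valence 2) → 1 H
  atom 9: aromatic c, 3 neighbours → 0 H
  atom 10: Cl (halogen, monovalent) → 0 H
  atom 11: aromatic c, 3 neighbours → 0 H
  atom 12: Br (halogen, monovalent) → 0 H
Totals → C:6, H:4, Br:1, Cl:1, O:3, S:1.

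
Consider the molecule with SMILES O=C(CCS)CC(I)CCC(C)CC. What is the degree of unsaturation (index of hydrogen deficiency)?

1

Molecular formula: C11H21IOS.
DoU = (2C + 2 + N − H − X) / 2, where X is the halogen count and O/S are ignored.
    = (2·11 + 2 + 0 − 21 − 1) / 2 = 2 / 2 = 1.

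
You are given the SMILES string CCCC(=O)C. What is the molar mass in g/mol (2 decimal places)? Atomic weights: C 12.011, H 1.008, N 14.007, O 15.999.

86.13 g/mol

First, the molecular formula is C5H10O (counting implicit H from valence).
  C: 5 × 12.011 = 60.055
  H: 10 × 1.008 = 10.080
  O: 1 × 15.999 = 15.999
Sum: 5×12.011 + 10×1.008 + 1×15.999 = 86.134 → 86.13 g/mol.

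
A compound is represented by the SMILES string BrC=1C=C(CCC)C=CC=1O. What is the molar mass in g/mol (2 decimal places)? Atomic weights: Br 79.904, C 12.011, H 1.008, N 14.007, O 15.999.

First, the molecular formula is C9H11BrO (counting implicit H from valence).
  Br: 1 × 79.904 = 79.904
  C: 9 × 12.011 = 108.099
  H: 11 × 1.008 = 11.088
  O: 1 × 15.999 = 15.999
Sum: 1×79.904 + 9×12.011 + 11×1.008 + 1×15.999 = 215.090 → 215.09 g/mol.

215.09 g/mol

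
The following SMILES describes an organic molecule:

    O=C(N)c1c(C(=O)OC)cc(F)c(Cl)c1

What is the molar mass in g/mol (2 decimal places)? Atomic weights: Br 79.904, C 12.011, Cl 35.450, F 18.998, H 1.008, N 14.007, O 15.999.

First, the molecular formula is C9H7ClFNO3 (counting implicit H from valence).
  C: 9 × 12.011 = 108.099
  Cl: 1 × 35.450 = 35.450
  F: 1 × 18.998 = 18.998
  H: 7 × 1.008 = 7.056
  N: 1 × 14.007 = 14.007
  O: 3 × 15.999 = 47.997
Sum: 9×12.011 + 1×35.450 + 1×18.998 + 7×1.008 + 1×14.007 + 3×15.999 = 231.607 → 231.61 g/mol.

231.61 g/mol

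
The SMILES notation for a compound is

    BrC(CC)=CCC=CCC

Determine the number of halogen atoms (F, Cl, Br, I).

1

Halogen atoms appear at heavy-atom position 1 (1×Br).
Other groups present: 2 alkene.
Halogen count: 1.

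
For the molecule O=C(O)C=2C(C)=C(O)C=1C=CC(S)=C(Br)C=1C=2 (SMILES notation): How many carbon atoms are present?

12

Count every carbon token in the SMILES (each C, including those in ring-closure positions and inside branches).
Carbon count: 12.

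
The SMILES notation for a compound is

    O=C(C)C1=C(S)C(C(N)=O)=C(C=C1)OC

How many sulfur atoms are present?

1

Scan the SMILES for S atoms (remember two-letter symbols like Cl and Br are single atoms).
Sulfur count: 1.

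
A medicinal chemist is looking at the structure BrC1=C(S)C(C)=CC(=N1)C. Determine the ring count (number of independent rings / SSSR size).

1

In SMILES, each pair of matching ring-closure digits denotes one ring-closing bond; the number of such bonds equals the number of independent rings.
Ring-closure bonds here: 1.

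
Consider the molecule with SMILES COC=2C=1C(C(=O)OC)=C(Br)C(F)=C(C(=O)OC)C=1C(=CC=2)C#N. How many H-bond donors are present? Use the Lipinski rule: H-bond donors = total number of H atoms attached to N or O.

Donors: find every N or O and count the H atoms it carries.
  atom 2 (O): bond orders sum to 2 → 0 H
  atom 7 (O): bond orders sum to 2 → 0 H
  atom 8 (O): bond orders sum to 2 → 0 H
  atom 16 (O): bond orders sum to 2 → 0 H
  atom 17 (O): bond orders sum to 2 → 0 H
  atom 24 (N): bond orders sum to 3 → 0 H
Lipinski HBD = 0.

0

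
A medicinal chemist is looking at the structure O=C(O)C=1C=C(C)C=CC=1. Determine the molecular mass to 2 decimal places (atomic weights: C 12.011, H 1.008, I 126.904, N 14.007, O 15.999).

136.15 g/mol

First, the molecular formula is C8H8O2 (counting implicit H from valence).
  C: 8 × 12.011 = 96.088
  H: 8 × 1.008 = 8.064
  O: 2 × 15.999 = 31.998
Sum: 8×12.011 + 8×1.008 + 2×15.999 = 136.150 → 136.15 g/mol.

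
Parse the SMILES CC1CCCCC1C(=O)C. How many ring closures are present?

1

In SMILES, each pair of matching ring-closure digits denotes one ring-closing bond; the number of such bonds equals the number of independent rings.
Ring-closure bonds here: 1.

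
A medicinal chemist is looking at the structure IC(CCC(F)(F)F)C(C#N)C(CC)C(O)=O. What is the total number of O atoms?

Scan the SMILES for O atoms (remember two-letter symbols like Cl and Br are single atoms).
Oxygen count: 2.

2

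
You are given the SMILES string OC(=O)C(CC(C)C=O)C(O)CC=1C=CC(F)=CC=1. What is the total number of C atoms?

14

Count every carbon token in the SMILES (each C, including those in ring-closure positions and inside branches).
Carbon count: 14.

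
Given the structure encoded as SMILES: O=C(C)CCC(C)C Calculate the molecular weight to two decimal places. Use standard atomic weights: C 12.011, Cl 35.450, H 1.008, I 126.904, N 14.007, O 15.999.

First, the molecular formula is C7H14O (counting implicit H from valence).
  C: 7 × 12.011 = 84.077
  H: 14 × 1.008 = 14.112
  O: 1 × 15.999 = 15.999
Sum: 7×12.011 + 14×1.008 + 1×15.999 = 114.188 → 114.19 g/mol.

114.19 g/mol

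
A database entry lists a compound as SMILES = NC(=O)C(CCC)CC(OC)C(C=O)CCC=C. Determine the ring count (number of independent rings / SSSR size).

0

In SMILES, each pair of matching ring-closure digits denotes one ring-closing bond; the number of such bonds equals the number of independent rings.
Ring-closure bonds here: 0.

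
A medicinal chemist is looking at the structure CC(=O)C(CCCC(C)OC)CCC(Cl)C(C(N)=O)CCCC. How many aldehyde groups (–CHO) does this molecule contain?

0

Scan the SMILES for the aldehyde motif — none present.
Groups that are present: 1 amide, 1 ether, 1 ketone.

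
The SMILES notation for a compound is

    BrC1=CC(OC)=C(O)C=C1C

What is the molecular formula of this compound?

Walk through each heavy atom and fill implicit hydrogens from standard valence (C 4, N 3, O 2, S 2, halogen 1):
  atom 1: Br (halogen, monovalent) → 0 H
  atom 2: C, bond orders sum to 4 (valence 4) → 0 H
  atom 3: C, bond orders sum to 3 (valence 4) → 1 H
  atom 4: C, bond orders sum to 4 (valence 4) → 0 H
  atom 5: O, bond orders sum to 2 (valence 2) → 0 H
  atom 6: C, bond orders sum to 1 (valence 4) → 3 H
  atom 7: C, bond orders sum to 4 (valence 4) → 0 H
  atom 8: O, bond orders sum to 1 (valence 2) → 1 H
  atom 9: C, bond orders sum to 3 (valence 4) → 1 H
  atom 10: C, bond orders sum to 4 (valence 4) → 0 H
  atom 11: C, bond orders sum to 1 (valence 4) → 3 H
Totals → C:8, H:9, Br:1, O:2.

C8H9BrO2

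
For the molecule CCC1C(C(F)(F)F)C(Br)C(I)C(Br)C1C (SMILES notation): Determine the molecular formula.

Walk through each heavy atom and fill implicit hydrogens from standard valence (C 4, N 3, O 2, S 2, halogen 1):
  atom 1: C, bond orders sum to 1 (valence 4) → 3 H
  atom 2: C, bond orders sum to 2 (valence 4) → 2 H
  atom 3: C, bond orders sum to 3 (valence 4) → 1 H
  atom 4: C, bond orders sum to 3 (valence 4) → 1 H
  atom 5: C, bond orders sum to 4 (valence 4) → 0 H
  atom 6: F (halogen, monovalent) → 0 H
  atom 7: F (halogen, monovalent) → 0 H
  atom 8: F (halogen, monovalent) → 0 H
  atom 9: C, bond orders sum to 3 (valence 4) → 1 H
  atom 10: Br (halogen, monovalent) → 0 H
  atom 11: C, bond orders sum to 3 (valence 4) → 1 H
  atom 12: I (halogen, monovalent) → 0 H
  atom 13: C, bond orders sum to 3 (valence 4) → 1 H
  atom 14: Br (halogen, monovalent) → 0 H
  atom 15: C, bond orders sum to 3 (valence 4) → 1 H
  atom 16: C, bond orders sum to 1 (valence 4) → 3 H
Totals → C:10, H:14, Br:2, F:3, I:1.
In Hill order: C10H14Br2F3I.

C10H14Br2F3I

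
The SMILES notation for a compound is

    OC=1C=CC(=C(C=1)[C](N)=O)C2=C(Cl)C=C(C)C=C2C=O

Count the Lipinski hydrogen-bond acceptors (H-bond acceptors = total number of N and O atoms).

4

N atoms: 1; O atoms: 3.
Lipinski HBA = 1 + 3 = 4.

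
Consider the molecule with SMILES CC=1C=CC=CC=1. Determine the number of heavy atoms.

Every atom symbol written in the SMILES (organic subset) is one heavy atom; implicit H are not written.
Heavy atoms by element → C:7.
Total: 7.

7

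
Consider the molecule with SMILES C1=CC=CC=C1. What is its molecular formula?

C6H6

Walk through each heavy atom and fill implicit hydrogens from standard valence (C 4, N 3, O 2, S 2, halogen 1):
  atom 1: C, bond orders sum to 3 (valence 4) → 1 H
  atom 2: C, bond orders sum to 3 (valence 4) → 1 H
  atom 3: C, bond orders sum to 3 (valence 4) → 1 H
  atom 4: C, bond orders sum to 3 (valence 4) → 1 H
  atom 5: C, bond orders sum to 3 (valence 4) → 1 H
  atom 6: C, bond orders sum to 3 (valence 4) → 1 H
Totals → C:6, H:6.
In Hill order: C6H6.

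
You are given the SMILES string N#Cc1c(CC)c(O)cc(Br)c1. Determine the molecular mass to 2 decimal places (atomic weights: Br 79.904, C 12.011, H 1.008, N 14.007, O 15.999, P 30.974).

First, the molecular formula is C9H8BrNO (counting implicit H from valence).
  Br: 1 × 79.904 = 79.904
  C: 9 × 12.011 = 108.099
  H: 8 × 1.008 = 8.064
  N: 1 × 14.007 = 14.007
  O: 1 × 15.999 = 15.999
Sum: 1×79.904 + 9×12.011 + 8×1.008 + 1×14.007 + 1×15.999 = 226.073 → 226.07 g/mol.

226.07 g/mol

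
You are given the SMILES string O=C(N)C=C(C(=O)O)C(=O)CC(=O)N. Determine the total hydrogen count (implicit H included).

8

Walk through each heavy atom and fill implicit hydrogens from standard valence (C 4, N 3, O 2, S 2, halogen 1):
  atom 1: O, bond orders sum to 2 (valence 2) → 0 H
  atom 2: C, bond orders sum to 4 (valence 4) → 0 H
  atom 3: N, bond orders sum to 1 (valence 3) → 2 H
  atom 4: C, bond orders sum to 3 (valence 4) → 1 H
  atom 5: C, bond orders sum to 4 (valence 4) → 0 H
  atom 6: C, bond orders sum to 4 (valence 4) → 0 H
  atom 7: O, bond orders sum to 2 (valence 2) → 0 H
  atom 8: O, bond orders sum to 1 (valence 2) → 1 H
  atom 9: C, bond orders sum to 4 (valence 4) → 0 H
  atom 10: O, bond orders sum to 2 (valence 2) → 0 H
  atom 11: C, bond orders sum to 2 (valence 4) → 2 H
  atom 12: C, bond orders sum to 4 (valence 4) → 0 H
  atom 13: O, bond orders sum to 2 (valence 2) → 0 H
  atom 14: N, bond orders sum to 1 (valence 3) → 2 H
Total hydrogens: 8.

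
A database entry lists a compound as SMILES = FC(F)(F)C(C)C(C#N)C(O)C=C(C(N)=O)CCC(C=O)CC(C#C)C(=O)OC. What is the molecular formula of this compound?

Walk through each heavy atom and fill implicit hydrogens from standard valence (C 4, N 3, O 2, S 2, halogen 1):
  atom 1: F (halogen, monovalent) → 0 H
  atom 2: C, bond orders sum to 4 (valence 4) → 0 H
  atom 3: F (halogen, monovalent) → 0 H
  atom 4: F (halogen, monovalent) → 0 H
  atom 5: C, bond orders sum to 3 (valence 4) → 1 H
  atom 6: C, bond orders sum to 1 (valence 4) → 3 H
  atom 7: C, bond orders sum to 3 (valence 4) → 1 H
  atom 8: C, bond orders sum to 4 (valence 4) → 0 H
  atom 9: N, bond orders sum to 3 (valence 3) → 0 H
  atom 10: C, bond orders sum to 3 (valence 4) → 1 H
  atom 11: O, bond orders sum to 1 (valence 2) → 1 H
  atom 12: C, bond orders sum to 3 (valence 4) → 1 H
  atom 13: C, bond orders sum to 4 (valence 4) → 0 H
  atom 14: C, bond orders sum to 4 (valence 4) → 0 H
  atom 15: N, bond orders sum to 1 (valence 3) → 2 H
  atom 16: O, bond orders sum to 2 (valence 2) → 0 H
  atom 17: C, bond orders sum to 2 (valence 4) → 2 H
  atom 18: C, bond orders sum to 2 (valence 4) → 2 H
  atom 19: C, bond orders sum to 3 (valence 4) → 1 H
  atom 20: C, bond orders sum to 3 (valence 4) → 1 H
  atom 21: O, bond orders sum to 2 (valence 2) → 0 H
  atom 22: C, bond orders sum to 2 (valence 4) → 2 H
  atom 23: C, bond orders sum to 3 (valence 4) → 1 H
  atom 24: C, bond orders sum to 4 (valence 4) → 0 H
  atom 25: C, bond orders sum to 3 (valence 4) → 1 H
  atom 26: C, bond orders sum to 4 (valence 4) → 0 H
  atom 27: O, bond orders sum to 2 (valence 2) → 0 H
  atom 28: O, bond orders sum to 2 (valence 2) → 0 H
  atom 29: C, bond orders sum to 1 (valence 4) → 3 H
Totals → C:19, H:23, F:3, N:2, O:5.

C19H23F3N2O5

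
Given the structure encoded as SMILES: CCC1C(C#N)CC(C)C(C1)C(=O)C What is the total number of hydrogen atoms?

Walk through each heavy atom and fill implicit hydrogens from standard valence (C 4, N 3, O 2, S 2, halogen 1):
  atom 1: C, bond orders sum to 1 (valence 4) → 3 H
  atom 2: C, bond orders sum to 2 (valence 4) → 2 H
  atom 3: C, bond orders sum to 3 (valence 4) → 1 H
  atom 4: C, bond orders sum to 3 (valence 4) → 1 H
  atom 5: C, bond orders sum to 4 (valence 4) → 0 H
  atom 6: N, bond orders sum to 3 (valence 3) → 0 H
  atom 7: C, bond orders sum to 2 (valence 4) → 2 H
  atom 8: C, bond orders sum to 3 (valence 4) → 1 H
  atom 9: C, bond orders sum to 1 (valence 4) → 3 H
  atom 10: C, bond orders sum to 3 (valence 4) → 1 H
  atom 11: C, bond orders sum to 2 (valence 4) → 2 H
  atom 12: C, bond orders sum to 4 (valence 4) → 0 H
  atom 13: O, bond orders sum to 2 (valence 2) → 0 H
  atom 14: C, bond orders sum to 1 (valence 4) → 3 H
Total hydrogens: 19.

19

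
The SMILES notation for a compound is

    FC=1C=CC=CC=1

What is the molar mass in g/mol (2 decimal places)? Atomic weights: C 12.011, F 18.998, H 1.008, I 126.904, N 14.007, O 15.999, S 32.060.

96.10 g/mol

First, the molecular formula is C6H5F (counting implicit H from valence).
  C: 6 × 12.011 = 72.066
  F: 1 × 18.998 = 18.998
  H: 5 × 1.008 = 5.040
Sum: 6×12.011 + 1×18.998 + 5×1.008 = 96.104 → 96.10 g/mol.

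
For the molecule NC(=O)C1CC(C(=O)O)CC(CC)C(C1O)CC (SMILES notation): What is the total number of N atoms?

Scan the SMILES for N atoms (remember two-letter symbols like Cl and Br are single atoms).
Nitrogen count: 1.

1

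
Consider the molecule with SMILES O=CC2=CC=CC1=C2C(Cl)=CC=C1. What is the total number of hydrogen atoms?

7

Walk through each heavy atom and fill implicit hydrogens from standard valence (C 4, N 3, O 2, S 2, halogen 1):
  atom 1: O, bond orders sum to 2 (valence 2) → 0 H
  atom 2: C, bond orders sum to 3 (valence 4) → 1 H
  atom 3: C, bond orders sum to 4 (valence 4) → 0 H
  atom 4: C, bond orders sum to 3 (valence 4) → 1 H
  atom 5: C, bond orders sum to 3 (valence 4) → 1 H
  atom 6: C, bond orders sum to 3 (valence 4) → 1 H
  atom 7: C, bond orders sum to 4 (valence 4) → 0 H
  atom 8: C, bond orders sum to 4 (valence 4) → 0 H
  atom 9: C, bond orders sum to 4 (valence 4) → 0 H
  atom 10: Cl (halogen, monovalent) → 0 H
  atom 11: C, bond orders sum to 3 (valence 4) → 1 H
  atom 12: C, bond orders sum to 3 (valence 4) → 1 H
  atom 13: C, bond orders sum to 3 (valence 4) → 1 H
Total hydrogens: 7.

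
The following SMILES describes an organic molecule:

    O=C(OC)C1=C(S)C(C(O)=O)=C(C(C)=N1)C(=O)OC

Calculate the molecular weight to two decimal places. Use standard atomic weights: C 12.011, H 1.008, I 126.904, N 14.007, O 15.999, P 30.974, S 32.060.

First, the molecular formula is C11H11NO6S (counting implicit H from valence).
  C: 11 × 12.011 = 132.121
  H: 11 × 1.008 = 11.088
  N: 1 × 14.007 = 14.007
  O: 6 × 15.999 = 95.994
  S: 1 × 32.060 = 32.060
Sum: 11×12.011 + 11×1.008 + 1×14.007 + 6×15.999 + 1×32.060 = 285.270 → 285.27 g/mol.

285.27 g/mol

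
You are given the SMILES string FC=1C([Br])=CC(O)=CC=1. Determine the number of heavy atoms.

9

Every atom symbol written in the SMILES (organic subset) is one heavy atom; implicit H are not written.
Heavy atoms by element → Br:1, C:6, F:1, O:1.
Total: 9.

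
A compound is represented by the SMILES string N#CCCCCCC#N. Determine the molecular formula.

C7H10N2

Walk through each heavy atom and fill implicit hydrogens from standard valence (C 4, N 3, O 2, S 2, halogen 1):
  atom 1: N, bond orders sum to 3 (valence 3) → 0 H
  atom 2: C, bond orders sum to 4 (valence 4) → 0 H
  atom 3: C, bond orders sum to 2 (valence 4) → 2 H
  atom 4: C, bond orders sum to 2 (valence 4) → 2 H
  atom 5: C, bond orders sum to 2 (valence 4) → 2 H
  atom 6: C, bond orders sum to 2 (valence 4) → 2 H
  atom 7: C, bond orders sum to 2 (valence 4) → 2 H
  atom 8: C, bond orders sum to 4 (valence 4) → 0 H
  atom 9: N, bond orders sum to 3 (valence 3) → 0 H
Totals → C:7, H:10, N:2.
In Hill order: C7H10N2.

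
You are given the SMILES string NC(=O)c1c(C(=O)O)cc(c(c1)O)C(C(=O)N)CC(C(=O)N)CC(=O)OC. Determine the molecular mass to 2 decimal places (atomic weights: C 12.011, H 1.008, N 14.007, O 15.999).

First, the molecular formula is C16H19N3O8 (counting implicit H from valence).
  C: 16 × 12.011 = 192.176
  H: 19 × 1.008 = 19.152
  N: 3 × 14.007 = 42.021
  O: 8 × 15.999 = 127.992
Sum: 16×12.011 + 19×1.008 + 3×14.007 + 8×15.999 = 381.341 → 381.34 g/mol.

381.34 g/mol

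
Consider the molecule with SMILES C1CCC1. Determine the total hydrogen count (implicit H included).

Walk through each heavy atom and fill implicit hydrogens from standard valence (C 4, N 3, O 2, S 2, halogen 1):
  atom 1: C, bond orders sum to 2 (valence 4) → 2 H
  atom 2: C, bond orders sum to 2 (valence 4) → 2 H
  atom 3: C, bond orders sum to 2 (valence 4) → 2 H
  atom 4: C, bond orders sum to 2 (valence 4) → 2 H
Total hydrogens: 8.

8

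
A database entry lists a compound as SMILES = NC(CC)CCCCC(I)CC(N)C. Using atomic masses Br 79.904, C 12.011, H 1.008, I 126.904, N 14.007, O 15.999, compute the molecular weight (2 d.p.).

312.24 g/mol

First, the molecular formula is C11H25IN2 (counting implicit H from valence).
  C: 11 × 12.011 = 132.121
  H: 25 × 1.008 = 25.200
  I: 1 × 126.904 = 126.904
  N: 2 × 14.007 = 28.014
Sum: 11×12.011 + 25×1.008 + 1×126.904 + 2×14.007 = 312.239 → 312.24 g/mol.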